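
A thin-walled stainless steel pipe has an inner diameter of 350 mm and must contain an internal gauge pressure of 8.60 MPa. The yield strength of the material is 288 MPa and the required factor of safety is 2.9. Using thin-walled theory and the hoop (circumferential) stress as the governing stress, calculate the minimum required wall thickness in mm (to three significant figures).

t = 15.2 mm

σ_allow = 288/2.9 = 99.31 MPa.
Hoop stress σ_h = pD/(2t), so t = pD/(2σ_allow) = 8.60×350/(2×99.31) = 15.15 mm.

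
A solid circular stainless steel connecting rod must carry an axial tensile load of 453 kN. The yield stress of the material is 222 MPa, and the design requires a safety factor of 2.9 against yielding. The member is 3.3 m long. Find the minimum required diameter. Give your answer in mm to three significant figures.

d = 86.8 mm

Allowable stress σ_allow = 222/2.9 = 76.55 MPa.
Required area A = F/σ_allow = 453000/76.55 = 5918 mm².
A = πd²/4 → d = √(4A/π) = 86.80 mm.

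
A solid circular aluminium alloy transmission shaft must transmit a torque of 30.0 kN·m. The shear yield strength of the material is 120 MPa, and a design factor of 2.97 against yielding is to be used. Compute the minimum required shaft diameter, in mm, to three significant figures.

d = 156 mm

Allowable shear stress τ_allow = 120/2.97 = 40.40 MPa.
For a solid shaft τ = 16T/(πd³), so d³ = 16T/(π τ_allow) = 16×3.0000×10^7/(π×40.40) = 3.782×10^6 mm³.
d = (3.782×10^6)^(1/3) = 155.8 mm.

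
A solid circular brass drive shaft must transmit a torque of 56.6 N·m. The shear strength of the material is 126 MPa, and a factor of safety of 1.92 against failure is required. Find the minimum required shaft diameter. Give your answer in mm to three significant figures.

Allowable shear stress τ_allow = 126/1.92 = 65.62 MPa.
For a solid shaft τ = 16T/(πd³), so d³ = 16T/(π τ_allow) = 16×56600/(π×65.62) = 4393 mm³.
d = (4393)^(1/3) = 16.38 mm.

d = 16.4 mm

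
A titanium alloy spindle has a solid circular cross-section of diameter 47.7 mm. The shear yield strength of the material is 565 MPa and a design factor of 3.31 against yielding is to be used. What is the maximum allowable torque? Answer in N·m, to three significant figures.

τ_allow = 565/3.31 = 170.7 MPa.
For a solid shaft T_allow = τ_allow·πd³/16; πd³/16 = π×47.7³/16 = 21310 mm³.
T_allow = 170.7×21310 = 3.638×10^6 N·mm = 3638 N·m.

T_allow = 3640 N·m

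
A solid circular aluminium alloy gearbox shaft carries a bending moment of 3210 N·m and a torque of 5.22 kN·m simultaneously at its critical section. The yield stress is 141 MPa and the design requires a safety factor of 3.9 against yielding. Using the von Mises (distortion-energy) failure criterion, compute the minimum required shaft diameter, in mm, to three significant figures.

d = 116 mm

σ_allow = σ_y/n = 141/3.9 = 36.15 MPa.
For a solid shaft σ_b = 32M/(πd³) and τ = 16T/(πd³), so the von Mises stress is σ' = (16/πd³)·√(4M²+3T²).
√(4M²+3T²) = √(4×(3.210×10^6)² + 3×(5.220×10^6)²) = 1.109×10^7 N·mm.
d³ = 16×1.109×10^7/(π×36.15) = 1.562×10^6 mm³.
d = 116.0 mm.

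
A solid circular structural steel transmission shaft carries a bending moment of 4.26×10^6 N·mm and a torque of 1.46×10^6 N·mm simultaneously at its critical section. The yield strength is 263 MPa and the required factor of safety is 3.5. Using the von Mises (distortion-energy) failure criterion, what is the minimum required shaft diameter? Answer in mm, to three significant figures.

σ_allow = σ_y/n = 263/3.5 = 75.14 MPa.
For a solid shaft σ_b = 32M/(πd³) and τ = 16T/(πd³), so the von Mises stress is σ' = (16/πd³)·√(4M²+3T²).
√(4M²+3T²) = √(4×(4.260×10^6)² + 3×(1.460×10^6)²) = 8.887×10^6 N·mm.
d³ = 16×8.887×10^6/(π×75.14) = 602400 mm³.
d = 84.45 mm.

d = 84.5 mm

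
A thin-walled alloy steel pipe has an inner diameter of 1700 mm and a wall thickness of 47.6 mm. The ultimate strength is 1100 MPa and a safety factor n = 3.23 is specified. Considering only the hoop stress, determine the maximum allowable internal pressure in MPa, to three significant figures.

p_allow = 19.1 MPa

σ_allow = 1100/3.23 = 340.6 MPa.
σ_h = pD/(2t) → p_allow = 2σ_allow t/D = 2×340.6×47.6/1700 = 19.07 MPa.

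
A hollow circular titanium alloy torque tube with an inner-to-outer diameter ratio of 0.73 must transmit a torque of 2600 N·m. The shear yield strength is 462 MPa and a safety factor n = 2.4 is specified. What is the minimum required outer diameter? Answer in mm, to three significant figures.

d_o = 45.8 mm

τ_allow = 462/2.4 = 192.5 MPa.
For a hollow shaft τ = 16T/[πd_o³(1−k⁴)] with k = 0.73, so 1−k⁴ = 0.7160.
d_o³ = 16T/[π τ_allow (1−k⁴)] = 16×2600000/(π×192.5×0.7160) = 96070 mm³.
d_o = 45.80 mm.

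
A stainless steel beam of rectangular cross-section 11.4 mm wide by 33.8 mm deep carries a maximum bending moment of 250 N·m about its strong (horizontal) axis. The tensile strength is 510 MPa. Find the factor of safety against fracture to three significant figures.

n = 4.43

Section modulus S = bh²/6 = 11.4×33.8²/6 = 2171 mm³.
σ = M/S = 250000/2171 = 115.2 MPa.
n = 510/115.2 = 4.428.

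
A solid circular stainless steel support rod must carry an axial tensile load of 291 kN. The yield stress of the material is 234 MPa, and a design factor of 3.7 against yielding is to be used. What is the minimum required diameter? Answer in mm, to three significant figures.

Allowable stress σ_allow = 234/3.7 = 63.24 MPa.
Required area A = F/σ_allow = 291000/63.24 = 4601 mm².
A = πd²/4 → d = √(4A/π) = 76.54 mm.

d = 76.5 mm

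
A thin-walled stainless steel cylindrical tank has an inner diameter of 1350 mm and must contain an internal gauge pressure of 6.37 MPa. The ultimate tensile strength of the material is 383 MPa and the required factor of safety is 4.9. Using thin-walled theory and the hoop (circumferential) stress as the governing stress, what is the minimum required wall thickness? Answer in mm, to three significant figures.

σ_allow = 383/4.9 = 78.16 MPa.
Hoop stress σ_h = pD/(2t), so t = pD/(2σ_allow) = 6.37×1350/(2×78.16) = 55.01 mm.

t = 55.0 mm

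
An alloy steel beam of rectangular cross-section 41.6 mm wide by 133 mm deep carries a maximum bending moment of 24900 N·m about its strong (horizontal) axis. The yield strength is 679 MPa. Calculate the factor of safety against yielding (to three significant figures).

n = 3.34

Section modulus S = bh²/6 = 41.6×133²/6 = 122600 mm³.
σ = M/S = 2.4900×10^7/122600 = 203.0 MPa.
n = 679/203.0 = 3.344.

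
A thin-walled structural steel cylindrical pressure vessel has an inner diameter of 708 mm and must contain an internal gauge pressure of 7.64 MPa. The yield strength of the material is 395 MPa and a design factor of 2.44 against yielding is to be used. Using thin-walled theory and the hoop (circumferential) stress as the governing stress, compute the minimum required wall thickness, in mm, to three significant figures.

σ_allow = 395/2.44 = 161.9 MPa.
Hoop stress σ_h = pD/(2t), so t = pD/(2σ_allow) = 7.64×708/(2×161.9) = 16.71 mm.

t = 16.7 mm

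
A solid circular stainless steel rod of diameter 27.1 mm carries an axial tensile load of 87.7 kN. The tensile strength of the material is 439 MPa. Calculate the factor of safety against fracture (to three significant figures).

A = πd²/4 = 576.8 mm².
σ = F/A = 87700/576.8 = 152.0 MPa.
n = 439/152.0 = 2.887.

n = 2.89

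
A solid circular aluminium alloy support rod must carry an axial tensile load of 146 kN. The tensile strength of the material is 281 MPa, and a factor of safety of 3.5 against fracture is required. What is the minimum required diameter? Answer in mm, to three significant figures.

Allowable stress σ_allow = 281/3.5 = 80.29 MPa.
Required area A = F/σ_allow = 146000/80.29 = 1819 mm².
A = πd²/4 → d = √(4A/π) = 48.12 mm.

d = 48.1 mm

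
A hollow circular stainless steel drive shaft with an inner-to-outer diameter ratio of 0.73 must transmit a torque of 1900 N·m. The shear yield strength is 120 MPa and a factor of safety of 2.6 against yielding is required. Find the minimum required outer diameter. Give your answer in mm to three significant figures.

d_o = 66.4 mm

τ_allow = 120/2.6 = 46.15 MPa.
For a hollow shaft τ = 16T/[πd_o³(1−k⁴)] with k = 0.73, so 1−k⁴ = 0.7160.
d_o³ = 16T/[π τ_allow (1−k⁴)] = 16×1900000/(π×46.15×0.7160) = 292800 mm³.
d_o = 66.40 mm.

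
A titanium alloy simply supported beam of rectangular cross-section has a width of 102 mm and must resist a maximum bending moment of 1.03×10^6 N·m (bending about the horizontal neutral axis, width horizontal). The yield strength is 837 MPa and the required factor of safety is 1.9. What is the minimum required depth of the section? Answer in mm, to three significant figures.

σ_allow = 837/1.9 = 440.5 MPa.
For a rectangular section σ = 6M/(bh²), so h² = 6M/(b σ_allow) = 6×1.0300×10^9/(102×440.5) = 137500 mm².
h = 370.9 mm.

h = 371 mm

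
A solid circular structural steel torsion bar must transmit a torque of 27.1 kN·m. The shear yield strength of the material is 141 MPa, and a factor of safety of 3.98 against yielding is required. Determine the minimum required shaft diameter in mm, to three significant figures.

d = 157 mm

Allowable shear stress τ_allow = 141/3.98 = 35.43 MPa.
For a solid shaft τ = 16T/(πd³), so d³ = 16T/(π τ_allow) = 16×2.7100×10^7/(π×35.43) = 3.896×10^6 mm³.
d = (3.896×10^6)^(1/3) = 157.4 mm.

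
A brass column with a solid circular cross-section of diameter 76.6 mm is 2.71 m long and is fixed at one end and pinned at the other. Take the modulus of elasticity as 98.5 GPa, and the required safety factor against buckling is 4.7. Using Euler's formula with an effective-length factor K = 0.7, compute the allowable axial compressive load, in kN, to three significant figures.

P_allow = 97.1 kN

I = πd⁴/64 = π×76.6⁴/64 = 1.690×10^6 mm⁴.
Effective length L_e = KL = 0.7×2.71 m = 1897 mm.
Euler critical load P_cr = π²EI/L_e² = π²×98500×1.690×10^6/1897² = 456500 N.
P_allow = P_cr/n = 456500/4.7 = 97140 N.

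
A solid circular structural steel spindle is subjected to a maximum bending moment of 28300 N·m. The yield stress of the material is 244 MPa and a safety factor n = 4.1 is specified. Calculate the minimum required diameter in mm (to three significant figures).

d = 169 mm

σ_allow = 244/4.1 = 59.51 MPa.
For a solid circular section σ = 32M/(πd³), so d³ = 32M/(π σ_allow) = 32×2.8300×10^7/(π×59.51) = 4.844×10^6 mm³.
d = 169.2 mm.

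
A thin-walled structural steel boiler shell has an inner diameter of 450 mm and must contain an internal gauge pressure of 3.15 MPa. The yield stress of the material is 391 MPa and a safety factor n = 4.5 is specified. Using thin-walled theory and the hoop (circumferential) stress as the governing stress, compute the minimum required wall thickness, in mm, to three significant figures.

σ_allow = 391/4.5 = 86.89 MPa.
Hoop stress σ_h = pD/(2t), so t = pD/(2σ_allow) = 3.15×450/(2×86.89) = 8.157 mm.

t = 8.16 mm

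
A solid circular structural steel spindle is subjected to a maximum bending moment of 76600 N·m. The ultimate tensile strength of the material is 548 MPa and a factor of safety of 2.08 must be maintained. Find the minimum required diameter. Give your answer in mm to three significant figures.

d = 144 mm

σ_allow = 548/2.08 = 263.5 MPa.
For a solid circular section σ = 32M/(πd³), so d³ = 32M/(π σ_allow) = 32×7.6600×10^7/(π×263.5) = 2.961×10^6 mm³.
d = 143.6 mm.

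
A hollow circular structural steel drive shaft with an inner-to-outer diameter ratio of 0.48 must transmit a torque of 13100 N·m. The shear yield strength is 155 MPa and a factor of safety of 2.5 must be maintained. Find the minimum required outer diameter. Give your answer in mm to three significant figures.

d_o = 104 mm

τ_allow = 155/2.5 = 62.00 MPa.
For a hollow shaft τ = 16T/[πd_o³(1−k⁴)] with k = 0.48, so 1−k⁴ = 0.9469.
d_o³ = 16T/[π τ_allow (1−k⁴)] = 16×1.3100×10^7/(π×62.00×0.9469) = 1.136×10^6 mm³.
d_o = 104.4 mm.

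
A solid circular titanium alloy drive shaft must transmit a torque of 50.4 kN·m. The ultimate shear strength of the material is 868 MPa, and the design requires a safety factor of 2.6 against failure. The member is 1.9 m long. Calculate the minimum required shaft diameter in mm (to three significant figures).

Allowable shear stress τ_allow = 868/2.6 = 333.8 MPa.
For a solid shaft τ = 16T/(πd³), so d³ = 16T/(π τ_allow) = 16×5.0400×10^7/(π×333.8) = 768900 mm³.
d = (768900)^(1/3) = 91.61 mm.

d = 91.6 mm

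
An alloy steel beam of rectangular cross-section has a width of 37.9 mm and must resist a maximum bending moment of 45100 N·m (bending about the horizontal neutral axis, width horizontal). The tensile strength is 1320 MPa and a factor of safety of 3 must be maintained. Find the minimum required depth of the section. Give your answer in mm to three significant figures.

h = 127 mm

σ_allow = 1320/3 = 440.0 MPa.
For a rectangular section σ = 6M/(bh²), so h² = 6M/(b σ_allow) = 6×4.5100×10^7/(37.9×440.0) = 16230 mm².
h = 127.4 mm.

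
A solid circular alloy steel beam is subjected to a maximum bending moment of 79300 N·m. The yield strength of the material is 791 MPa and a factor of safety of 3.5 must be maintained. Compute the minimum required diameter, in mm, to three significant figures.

d = 153 mm

σ_allow = 791/3.5 = 226.0 MPa.
For a solid circular section σ = 32M/(πd³), so d³ = 32M/(π σ_allow) = 32×7.9300×10^7/(π×226.0) = 3.574×10^6 mm³.
d = 152.9 mm.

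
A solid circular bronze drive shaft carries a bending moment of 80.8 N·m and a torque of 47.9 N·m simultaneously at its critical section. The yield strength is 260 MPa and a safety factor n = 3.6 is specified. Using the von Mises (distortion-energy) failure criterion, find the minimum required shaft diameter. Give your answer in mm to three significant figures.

d = 23.4 mm

σ_allow = σ_y/n = 260/3.6 = 72.22 MPa.
For a solid shaft σ_b = 32M/(πd³) and τ = 16T/(πd³), so the von Mises stress is σ' = (16/πd³)·√(4M²+3T²).
√(4M²+3T²) = √(4×(80800)² + 3×(47900)²) = 181700 N·mm.
d³ = 16×181700/(π×72.22) = 12810 mm³.
d = 23.40 mm.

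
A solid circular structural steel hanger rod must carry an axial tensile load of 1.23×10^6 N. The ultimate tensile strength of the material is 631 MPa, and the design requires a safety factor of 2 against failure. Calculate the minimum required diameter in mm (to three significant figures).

d = 70.5 mm

Allowable stress σ_allow = 631/2 = 315.5 MPa.
Required area A = F/σ_allow = 1230000/315.5 = 3899 mm².
A = πd²/4 → d = √(4A/π) = 70.45 mm.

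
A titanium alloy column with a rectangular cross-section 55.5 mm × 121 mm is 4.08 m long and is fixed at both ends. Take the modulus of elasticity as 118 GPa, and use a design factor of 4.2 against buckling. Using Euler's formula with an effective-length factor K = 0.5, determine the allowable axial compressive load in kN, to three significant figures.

Buckling occurs about the weak axis: I_min = h·b³/12 = 121×55.5³/12 = 1.724×10^6 mm⁴ (b = 55.5 mm is the smaller dimension).
Effective length L_e = KL = 0.5×4.08 m = 2040 mm.
Euler critical load P_cr = π²EI/L_e² = π²×118000×1.724×10^6/2040² = 482400 N.
P_allow = P_cr/n = 482400/4.2 = 114900 N.

P_allow = 115 kN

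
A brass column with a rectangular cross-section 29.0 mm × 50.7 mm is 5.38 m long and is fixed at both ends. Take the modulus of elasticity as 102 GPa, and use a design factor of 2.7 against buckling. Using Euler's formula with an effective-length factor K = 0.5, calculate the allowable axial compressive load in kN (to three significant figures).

Buckling occurs about the weak axis: I_min = h·b³/12 = 50.7×29.0³/12 = 103000 mm⁴ (b = 29.0 mm is the smaller dimension).
Effective length L_e = KL = 0.5×5.38 m = 2690 mm.
Euler critical load P_cr = π²EI/L_e² = π²×102000×103000/2690² = 14340 N.
P_allow = P_cr/n = 14340/2.7 = 5309 N.

P_allow = 5.31 kN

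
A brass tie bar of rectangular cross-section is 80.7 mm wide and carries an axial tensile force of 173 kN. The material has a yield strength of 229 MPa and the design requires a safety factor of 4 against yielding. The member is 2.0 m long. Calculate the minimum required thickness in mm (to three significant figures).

σ_allow = 229/4 = 57.25 MPa.
Required area A = F/σ_allow = 173000/57.25 = 3022 mm².
t = A/w = 3022/80.7 = 37.45 mm.

t = 37.4 mm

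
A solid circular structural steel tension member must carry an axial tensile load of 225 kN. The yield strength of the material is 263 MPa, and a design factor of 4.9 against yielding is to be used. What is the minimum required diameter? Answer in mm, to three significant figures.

d = 73.1 mm

Allowable stress σ_allow = 263/4.9 = 53.67 MPa.
Required area A = F/σ_allow = 225000/53.67 = 4192 mm².
A = πd²/4 → d = √(4A/π) = 73.06 mm.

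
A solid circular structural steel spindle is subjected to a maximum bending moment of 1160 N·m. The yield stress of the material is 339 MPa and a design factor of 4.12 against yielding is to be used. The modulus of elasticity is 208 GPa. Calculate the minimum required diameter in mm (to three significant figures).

d = 52.4 mm

σ_allow = 339/4.12 = 82.28 MPa.
For a solid circular section σ = 32M/(πd³), so d³ = 32M/(π σ_allow) = 32×1160000/(π×82.28) = 143600 mm³.
d = 52.37 mm.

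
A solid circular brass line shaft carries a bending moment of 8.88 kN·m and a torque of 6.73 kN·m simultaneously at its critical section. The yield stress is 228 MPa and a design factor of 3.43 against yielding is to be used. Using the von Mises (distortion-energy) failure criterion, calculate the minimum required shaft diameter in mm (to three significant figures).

σ_allow = σ_y/n = 228/3.43 = 66.47 MPa.
For a solid shaft σ_b = 32M/(πd³) and τ = 16T/(πd³), so the von Mises stress is σ' = (16/πd³)·√(4M²+3T²).
√(4M²+3T²) = √(4×(8.880×10^6)² + 3×(6.730×10^6)²) = 2.124×10^7 N·mm.
d³ = 16×2.124×10^7/(π×66.47) = 1.628×10^6 mm³.
d = 117.6 mm.

d = 118 mm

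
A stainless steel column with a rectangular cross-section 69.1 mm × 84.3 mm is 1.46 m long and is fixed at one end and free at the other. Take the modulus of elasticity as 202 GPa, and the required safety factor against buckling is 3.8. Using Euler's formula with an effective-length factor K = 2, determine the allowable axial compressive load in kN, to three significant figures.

Buckling occurs about the weak axis: I_min = h·b³/12 = 84.3×69.1³/12 = 2.318×10^6 mm⁴ (b = 69.1 mm is the smaller dimension).
Effective length L_e = KL = 2×1.46 m = 2920 mm.
Euler critical load P_cr = π²EI/L_e² = π²×202000×2.318×10^6/2920² = 542000 N.
P_allow = P_cr/n = 542000/3.8 = 142600 N.

P_allow = 143 kN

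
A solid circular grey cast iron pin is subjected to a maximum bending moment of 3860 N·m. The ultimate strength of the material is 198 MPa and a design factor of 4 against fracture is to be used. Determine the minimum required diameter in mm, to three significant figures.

d = 92.6 mm

σ_allow = 198/4 = 49.50 MPa.
For a solid circular section σ = 32M/(πd³), so d³ = 32M/(π σ_allow) = 32×3860000/(π×49.50) = 794300 mm³.
d = 92.61 mm.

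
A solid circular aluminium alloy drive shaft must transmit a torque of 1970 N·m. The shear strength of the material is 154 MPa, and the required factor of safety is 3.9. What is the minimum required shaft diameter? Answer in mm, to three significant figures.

d = 63.3 mm

Allowable shear stress τ_allow = 154/3.9 = 39.49 MPa.
For a solid shaft τ = 16T/(πd³), so d³ = 16T/(π τ_allow) = 16×1970000/(π×39.49) = 254100 mm³.
d = (254100)^(1/3) = 63.34 mm.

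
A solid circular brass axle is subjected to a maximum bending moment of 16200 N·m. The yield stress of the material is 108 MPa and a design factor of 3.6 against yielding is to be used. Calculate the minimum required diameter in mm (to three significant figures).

σ_allow = 108/3.6 = 30.00 MPa.
For a solid circular section σ = 32M/(πd³), so d³ = 32M/(π σ_allow) = 32×1.6200×10^7/(π×30.00) = 5.500×10^6 mm³.
d = 176.5 mm.

d = 177 mm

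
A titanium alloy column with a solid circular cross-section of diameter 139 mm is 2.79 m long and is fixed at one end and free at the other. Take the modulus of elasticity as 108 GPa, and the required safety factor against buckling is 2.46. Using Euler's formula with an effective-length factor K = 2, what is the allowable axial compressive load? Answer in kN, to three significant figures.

P_allow = 255 kN

I = πd⁴/64 = π×139⁴/64 = 1.832×10^7 mm⁴.
Effective length L_e = KL = 2×2.79 m = 5580 mm.
Euler critical load P_cr = π²EI/L_e² = π²×108000×1.832×10^7/5580² = 627300 N.
P_allow = P_cr/n = 627300/2.46 = 255000 N.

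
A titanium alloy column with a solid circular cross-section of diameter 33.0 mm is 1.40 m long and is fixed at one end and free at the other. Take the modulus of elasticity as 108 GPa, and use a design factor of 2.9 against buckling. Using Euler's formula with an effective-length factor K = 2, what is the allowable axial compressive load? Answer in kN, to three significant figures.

I = πd⁴/64 = π×33.0⁴/64 = 58210 mm⁴.
Effective length L_e = KL = 2×1.40 m = 2800 mm.
Euler critical load P_cr = π²EI/L_e² = π²×108000×58210/2800² = 7915 N.
P_allow = P_cr/n = 7915/2.9 = 2729 N.

P_allow = 2.73 kN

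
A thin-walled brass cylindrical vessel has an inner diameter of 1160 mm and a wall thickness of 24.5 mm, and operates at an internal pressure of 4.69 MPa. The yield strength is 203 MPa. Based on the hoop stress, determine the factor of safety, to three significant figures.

n = 1.83

σ_h = pD/(2t) = 4.69×1160/(2×24.5) = 111.0 MPa.
n = 203/111.0 = 1.828.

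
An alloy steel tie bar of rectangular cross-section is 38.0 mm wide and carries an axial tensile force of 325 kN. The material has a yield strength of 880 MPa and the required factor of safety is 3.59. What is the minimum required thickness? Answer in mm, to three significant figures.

σ_allow = 880/3.59 = 245.1 MPa.
Required area A = F/σ_allow = 325000/245.1 = 1326 mm².
t = A/w = 1326/38.0 = 34.89 mm.

t = 34.9 mm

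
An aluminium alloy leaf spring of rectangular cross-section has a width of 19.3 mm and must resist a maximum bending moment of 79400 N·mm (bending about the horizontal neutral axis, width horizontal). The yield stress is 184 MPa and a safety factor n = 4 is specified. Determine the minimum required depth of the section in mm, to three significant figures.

σ_allow = 184/4 = 46.00 MPa.
For a rectangular section σ = 6M/(bh²), so h² = 6M/(b σ_allow) = 6×79400/(19.3×46.00) = 536.6 mm².
h = 23.16 mm.

h = 23.2 mm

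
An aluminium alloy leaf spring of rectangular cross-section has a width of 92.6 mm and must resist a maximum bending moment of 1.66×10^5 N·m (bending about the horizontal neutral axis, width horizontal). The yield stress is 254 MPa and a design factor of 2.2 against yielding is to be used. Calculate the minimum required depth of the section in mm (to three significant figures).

h = 305 mm

σ_allow = 254/2.2 = 115.5 MPa.
For a rectangular section σ = 6M/(bh²), so h² = 6M/(b σ_allow) = 6×1.6600×10^8/(92.6×115.5) = 93160 mm².
h = 305.2 mm.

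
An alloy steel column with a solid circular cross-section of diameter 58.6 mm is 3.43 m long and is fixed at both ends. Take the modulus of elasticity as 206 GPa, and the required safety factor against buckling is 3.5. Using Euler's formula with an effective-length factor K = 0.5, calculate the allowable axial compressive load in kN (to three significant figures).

P_allow = 114 kN

I = πd⁴/64 = π×58.6⁴/64 = 578800 mm⁴.
Effective length L_e = KL = 0.5×3.43 m = 1715 mm.
Euler critical load P_cr = π²EI/L_e² = π²×206000×578800/1715² = 400100 N.
P_allow = P_cr/n = 400100/3.5 = 114300 N.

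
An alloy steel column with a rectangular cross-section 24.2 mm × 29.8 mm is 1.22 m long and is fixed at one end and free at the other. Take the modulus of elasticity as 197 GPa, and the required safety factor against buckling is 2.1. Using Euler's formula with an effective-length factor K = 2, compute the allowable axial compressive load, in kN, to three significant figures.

P_allow = 5.47 kN

Buckling occurs about the weak axis: I_min = h·b³/12 = 29.8×24.2³/12 = 35200 mm⁴ (b = 24.2 mm is the smaller dimension).
Effective length L_e = KL = 2×1.22 m = 2440 mm.
Euler critical load P_cr = π²EI/L_e² = π²×197000×35200/2440² = 11490 N.
P_allow = P_cr/n = 11490/2.1 = 5473 N.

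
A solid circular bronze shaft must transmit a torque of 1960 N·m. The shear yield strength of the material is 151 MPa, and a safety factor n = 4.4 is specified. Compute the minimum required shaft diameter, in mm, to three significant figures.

d = 66.3 mm

Allowable shear stress τ_allow = 151/4.4 = 34.32 MPa.
For a solid shaft τ = 16T/(πd³), so d³ = 16T/(π τ_allow) = 16×1960000/(π×34.32) = 290900 mm³.
d = (290900)^(1/3) = 66.26 mm.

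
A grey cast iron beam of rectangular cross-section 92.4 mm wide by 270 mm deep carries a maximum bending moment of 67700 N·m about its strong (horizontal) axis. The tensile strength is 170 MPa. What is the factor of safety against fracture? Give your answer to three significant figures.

Section modulus S = bh²/6 = 92.4×270²/6 = 1.123×10^6 mm³.
σ = M/S = 6.7700×10^7/1.123×10^6 = 60.30 MPa.
n = 170/60.30 = 2.819.

n = 2.82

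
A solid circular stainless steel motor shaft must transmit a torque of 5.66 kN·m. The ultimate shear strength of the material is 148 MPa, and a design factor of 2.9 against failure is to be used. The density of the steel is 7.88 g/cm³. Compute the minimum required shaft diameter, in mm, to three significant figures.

d = 82.7 mm

Allowable shear stress τ_allow = 148/2.9 = 51.03 MPa.
For a solid shaft τ = 16T/(πd³), so d³ = 16T/(π τ_allow) = 16×5660000/(π×51.03) = 564800 mm³.
d = (564800)^(1/3) = 82.66 mm.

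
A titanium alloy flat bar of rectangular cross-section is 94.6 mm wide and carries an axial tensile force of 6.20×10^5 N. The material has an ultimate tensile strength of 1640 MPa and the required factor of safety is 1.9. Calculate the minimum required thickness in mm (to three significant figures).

t = 7.59 mm

σ_allow = 1640/1.9 = 863.2 MPa.
Required area A = F/σ_allow = 620000/863.2 = 718.3 mm².
t = A/w = 718.3/94.6 = 7.593 mm.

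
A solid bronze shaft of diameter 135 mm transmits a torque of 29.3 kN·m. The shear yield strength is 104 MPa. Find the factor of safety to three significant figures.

τ = 16T/(πd³) = 16×2.9300×10^7/(π×135³) = 60.65 MPa.
n = τ_limit/τ = 104/60.65 = 1.715.

n = 1.71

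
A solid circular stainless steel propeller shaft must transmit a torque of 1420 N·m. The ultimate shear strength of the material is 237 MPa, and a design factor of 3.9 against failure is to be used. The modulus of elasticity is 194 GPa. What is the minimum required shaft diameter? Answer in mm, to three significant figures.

d = 49.2 mm

Allowable shear stress τ_allow = 237/3.9 = 60.77 MPa.
For a solid shaft τ = 16T/(πd³), so d³ = 16T/(π τ_allow) = 16×1420000/(π×60.77) = 119000 mm³.
d = (119000)^(1/3) = 49.19 mm.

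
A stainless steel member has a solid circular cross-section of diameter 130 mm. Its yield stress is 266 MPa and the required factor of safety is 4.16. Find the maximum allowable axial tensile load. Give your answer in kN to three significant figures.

σ_allow = 266/4.16 = 63.94 MPa.
A = πd²/4 = π×130²/4 = 13270 mm².
F_allow = σ_allow × A = 63.94×13270 = 848700 N.

F_allow = 849 kN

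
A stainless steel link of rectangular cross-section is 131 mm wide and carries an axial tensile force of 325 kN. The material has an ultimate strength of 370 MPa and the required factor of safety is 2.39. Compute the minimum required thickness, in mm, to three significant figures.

t = 16.0 mm

σ_allow = 370/2.39 = 154.8 MPa.
Required area A = F/σ_allow = 325000/154.8 = 2099 mm².
t = A/w = 2099/131 = 16.03 mm.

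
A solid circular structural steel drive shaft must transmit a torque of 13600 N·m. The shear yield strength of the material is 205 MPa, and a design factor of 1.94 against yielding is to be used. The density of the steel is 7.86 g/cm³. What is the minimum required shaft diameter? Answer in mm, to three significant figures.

Allowable shear stress τ_allow = 205/1.94 = 105.7 MPa.
For a solid shaft τ = 16T/(πd³), so d³ = 16T/(π τ_allow) = 16×1.3600×10^7/(π×105.7) = 655500 mm³.
d = (655500)^(1/3) = 86.87 mm.

d = 86.9 mm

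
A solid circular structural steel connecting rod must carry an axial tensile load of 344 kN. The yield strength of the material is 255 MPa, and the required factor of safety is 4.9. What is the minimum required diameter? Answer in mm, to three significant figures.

Allowable stress σ_allow = 255/4.9 = 52.04 MPa.
Required area A = F/σ_allow = 344000/52.04 = 6610 mm².
A = πd²/4 → d = √(4A/π) = 91.74 mm.

d = 91.7 mm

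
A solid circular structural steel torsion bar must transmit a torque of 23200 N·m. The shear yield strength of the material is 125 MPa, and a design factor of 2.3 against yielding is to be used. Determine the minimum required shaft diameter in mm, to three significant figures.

Allowable shear stress τ_allow = 125/2.3 = 54.35 MPa.
For a solid shaft τ = 16T/(πd³), so d³ = 16T/(π τ_allow) = 16×2.3200×10^7/(π×54.35) = 2.174×10^6 mm³.
d = (2.174×10^6)^(1/3) = 129.5 mm.

d = 130 mm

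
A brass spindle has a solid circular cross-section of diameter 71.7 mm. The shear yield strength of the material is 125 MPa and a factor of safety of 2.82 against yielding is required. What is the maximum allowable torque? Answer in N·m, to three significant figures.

τ_allow = 125/2.82 = 44.33 MPa.
For a solid shaft T_allow = τ_allow·πd³/16; πd³/16 = π×71.7³/16 = 72370 mm³.
T_allow = 44.33×72370 = 3.208×10^6 N·mm = 3208 N·m.

T_allow = 3210 N·m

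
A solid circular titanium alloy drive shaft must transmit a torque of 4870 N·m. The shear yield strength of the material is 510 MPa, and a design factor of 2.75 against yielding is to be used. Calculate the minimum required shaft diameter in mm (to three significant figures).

Allowable shear stress τ_allow = 510/2.75 = 185.5 MPa.
For a solid shaft τ = 16T/(πd³), so d³ = 16T/(π τ_allow) = 16×4870000/(π×185.5) = 133700 mm³.
d = (133700)^(1/3) = 51.14 mm.

d = 51.1 mm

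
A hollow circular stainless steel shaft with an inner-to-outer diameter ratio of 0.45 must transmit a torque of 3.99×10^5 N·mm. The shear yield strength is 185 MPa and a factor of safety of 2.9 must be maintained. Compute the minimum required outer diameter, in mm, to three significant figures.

d_o = 32.1 mm

τ_allow = 185/2.9 = 63.79 MPa.
For a hollow shaft τ = 16T/[πd_o³(1−k⁴)] with k = 0.45, so 1−k⁴ = 0.9590.
d_o³ = 16T/[π τ_allow (1−k⁴)] = 16×399000/(π×63.79×0.9590) = 33220 mm³.
d_o = 32.15 mm.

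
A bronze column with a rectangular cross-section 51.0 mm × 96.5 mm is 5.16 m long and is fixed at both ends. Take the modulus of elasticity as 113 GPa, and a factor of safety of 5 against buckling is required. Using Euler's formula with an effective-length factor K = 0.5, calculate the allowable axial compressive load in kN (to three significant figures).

Buckling occurs about the weak axis: I_min = h·b³/12 = 96.5×51.0³/12 = 1.067×10^6 mm⁴ (b = 51.0 mm is the smaller dimension).
Effective length L_e = KL = 0.5×5.16 m = 2580 mm.
Euler critical load P_cr = π²EI/L_e² = π²×113000×1.067×10^6/2580² = 178700 N.
P_allow = P_cr/n = 178700/5 = 35750 N.

P_allow = 35.7 kN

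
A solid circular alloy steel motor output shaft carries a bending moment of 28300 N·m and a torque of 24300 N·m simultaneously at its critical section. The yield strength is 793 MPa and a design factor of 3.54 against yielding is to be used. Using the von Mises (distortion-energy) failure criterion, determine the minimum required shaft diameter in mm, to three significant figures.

d = 117 mm

σ_allow = σ_y/n = 793/3.54 = 224.0 MPa.
For a solid shaft σ_b = 32M/(πd³) and τ = 16T/(πd³), so the von Mises stress is σ' = (16/πd³)·√(4M²+3T²).
√(4M²+3T²) = √(4×(2.830×10^7)² + 3×(2.430×10^7)²) = 7.053×10^7 N·mm.
d³ = 16×7.053×10^7/(π×224.0) = 1.604×10^6 mm³.
d = 117.0 mm.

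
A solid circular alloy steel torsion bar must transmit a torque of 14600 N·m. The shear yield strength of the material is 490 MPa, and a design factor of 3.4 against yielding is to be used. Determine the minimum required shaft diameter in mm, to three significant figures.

d = 80.2 mm

Allowable shear stress τ_allow = 490/3.4 = 144.1 MPa.
For a solid shaft τ = 16T/(πd³), so d³ = 16T/(π τ_allow) = 16×1.4600×10^7/(π×144.1) = 515900 mm³.
d = (515900)^(1/3) = 80.21 mm.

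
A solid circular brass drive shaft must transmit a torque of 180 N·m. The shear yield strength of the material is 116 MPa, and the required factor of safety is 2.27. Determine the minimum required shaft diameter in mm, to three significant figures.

Allowable shear stress τ_allow = 116/2.27 = 51.10 MPa.
For a solid shaft τ = 16T/(πd³), so d³ = 16T/(π τ_allow) = 16×180000/(π×51.10) = 17940 mm³.
d = (17940)^(1/3) = 26.18 mm.

d = 26.2 mm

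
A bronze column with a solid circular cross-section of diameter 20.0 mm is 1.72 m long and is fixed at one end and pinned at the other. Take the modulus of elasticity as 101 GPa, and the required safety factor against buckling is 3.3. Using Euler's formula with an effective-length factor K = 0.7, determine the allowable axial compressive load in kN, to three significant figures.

I = πd⁴/64 = π×20.0⁴/64 = 7854 mm⁴.
Effective length L_e = KL = 0.7×1.72 m = 1204 mm.
Euler critical load P_cr = π²EI/L_e² = π²×101000×7854/1204² = 5401 N.
P_allow = P_cr/n = 5401/3.3 = 1637 N.

P_allow = 1.64 kN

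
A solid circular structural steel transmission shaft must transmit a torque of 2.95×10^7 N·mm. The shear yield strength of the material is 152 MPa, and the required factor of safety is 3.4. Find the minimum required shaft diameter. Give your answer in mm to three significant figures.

Allowable shear stress τ_allow = 152/3.4 = 44.71 MPa.
For a solid shaft τ = 16T/(πd³), so d³ = 16T/(π τ_allow) = 16×2.9500×10^7/(π×44.71) = 3.361×10^6 mm³.
d = (3.361×10^6)^(1/3) = 149.8 mm.

d = 150 mm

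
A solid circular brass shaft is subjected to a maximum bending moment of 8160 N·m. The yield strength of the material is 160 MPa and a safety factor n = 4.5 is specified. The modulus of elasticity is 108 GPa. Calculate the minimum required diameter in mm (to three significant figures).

σ_allow = 160/4.5 = 35.56 MPa.
For a solid circular section σ = 32M/(πd³), so d³ = 32M/(π σ_allow) = 32×8160000/(π×35.56) = 2.338×10^6 mm³.
d = 132.7 mm.

d = 133 mm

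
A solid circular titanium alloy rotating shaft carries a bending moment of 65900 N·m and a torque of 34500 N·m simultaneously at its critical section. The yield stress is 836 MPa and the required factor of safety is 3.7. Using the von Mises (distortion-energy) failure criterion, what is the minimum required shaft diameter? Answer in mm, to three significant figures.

σ_allow = σ_y/n = 836/3.7 = 225.9 MPa.
For a solid shaft σ_b = 32M/(πd³) and τ = 16T/(πd³), so the von Mises stress is σ' = (16/πd³)·√(4M²+3T²).
√(4M²+3T²) = √(4×(6.590×10^7)² + 3×(3.450×10^7)²) = 1.447×10^8 N·mm.
d³ = 16×1.447×10^8/(π×225.9) = 3.262×10^6 mm³.
d = 148.3 mm.

d = 148 mm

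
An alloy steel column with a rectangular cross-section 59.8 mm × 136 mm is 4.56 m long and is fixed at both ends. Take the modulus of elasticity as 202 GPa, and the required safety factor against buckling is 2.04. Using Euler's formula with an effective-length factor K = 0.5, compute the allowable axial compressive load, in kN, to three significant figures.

P_allow = 456 kN

Buckling occurs about the weak axis: I_min = h·b³/12 = 136×59.8³/12 = 2.424×10^6 mm⁴ (b = 59.8 mm is the smaller dimension).
Effective length L_e = KL = 0.5×4.56 m = 2280 mm.
Euler critical load P_cr = π²EI/L_e² = π²×202000×2.424×10^6/2280² = 929500 N.
P_allow = P_cr/n = 929500/2.04 = 455600 N.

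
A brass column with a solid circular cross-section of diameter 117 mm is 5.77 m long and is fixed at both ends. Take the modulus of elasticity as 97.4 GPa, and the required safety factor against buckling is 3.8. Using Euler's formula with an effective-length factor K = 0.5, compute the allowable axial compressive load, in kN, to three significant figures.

P_allow = 280 kN

I = πd⁴/64 = π×117⁴/64 = 9.198×10^6 mm⁴.
Effective length L_e = KL = 0.5×5.77 m = 2885 mm.
Euler critical load P_cr = π²EI/L_e² = π²×97400×9.198×10^6/2885² = 1.062×10^6 N.
P_allow = P_cr/n = 1.062×10^6/3.8 = 279600 N.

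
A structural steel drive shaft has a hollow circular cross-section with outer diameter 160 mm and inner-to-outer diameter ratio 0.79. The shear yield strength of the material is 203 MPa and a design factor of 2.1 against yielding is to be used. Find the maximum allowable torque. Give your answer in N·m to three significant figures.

T_allow = 47500 N·m

τ_allow = 203/2.1 = 96.67 MPa.
For a hollow shaft T_allow = τ_allow·πd_o³(1−k⁴)/16 with 1−k⁴ = 0.6105, so πd_o³(1−k⁴)/16 = 491000 mm³.
T_allow = 96.67×491000 = 4.746×10^7 N·mm = 47460 N·m.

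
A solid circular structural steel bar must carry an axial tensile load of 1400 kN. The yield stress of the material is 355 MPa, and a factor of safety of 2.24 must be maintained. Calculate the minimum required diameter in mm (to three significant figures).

Allowable stress σ_allow = 355/2.24 = 158.5 MPa.
Required area A = F/σ_allow = 1400000/158.5 = 8834 mm².
A = πd²/4 → d = √(4A/π) = 106.1 mm.

d = 106 mm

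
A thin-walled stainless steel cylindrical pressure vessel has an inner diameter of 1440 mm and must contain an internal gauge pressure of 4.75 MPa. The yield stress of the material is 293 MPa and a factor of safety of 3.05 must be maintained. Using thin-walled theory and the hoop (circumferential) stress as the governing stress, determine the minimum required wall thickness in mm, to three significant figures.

σ_allow = 293/3.05 = 96.07 MPa.
Hoop stress σ_h = pD/(2t), so t = pD/(2σ_allow) = 4.75×1440/(2×96.07) = 35.60 mm.

t = 35.6 mm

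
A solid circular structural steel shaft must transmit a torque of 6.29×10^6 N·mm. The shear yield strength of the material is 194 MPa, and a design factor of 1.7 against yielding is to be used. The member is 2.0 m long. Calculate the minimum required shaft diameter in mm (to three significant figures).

Allowable shear stress τ_allow = 194/1.7 = 114.1 MPa.
For a solid shaft τ = 16T/(πd³), so d³ = 16T/(π τ_allow) = 16×6290000/(π×114.1) = 280700 mm³.
d = (280700)^(1/3) = 65.48 mm.

d = 65.5 mm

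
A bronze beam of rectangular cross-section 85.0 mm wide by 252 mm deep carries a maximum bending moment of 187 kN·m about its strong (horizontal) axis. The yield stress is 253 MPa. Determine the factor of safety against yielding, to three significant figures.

Section modulus S = bh²/6 = 85.0×252²/6 = 899600 mm³.
σ = M/S = 1.8700×10^8/899600 = 207.9 MPa.
n = 253/207.9 = 1.217.

n = 1.22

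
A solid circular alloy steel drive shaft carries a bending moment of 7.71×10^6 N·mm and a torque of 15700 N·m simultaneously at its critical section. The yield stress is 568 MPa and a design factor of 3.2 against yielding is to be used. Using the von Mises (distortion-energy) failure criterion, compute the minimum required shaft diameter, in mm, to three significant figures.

σ_allow = σ_y/n = 568/3.2 = 177.5 MPa.
For a solid shaft σ_b = 32M/(πd³) and τ = 16T/(πd³), so the von Mises stress is σ' = (16/πd³)·√(4M²+3T²).
√(4M²+3T²) = √(4×(7.710×10^6)² + 3×(1.570×10^7)²) = 3.126×10^7 N·mm.
d³ = 16×3.126×10^7/(π×177.5) = 897000 mm³.
d = 96.44 mm.

d = 96.4 mm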